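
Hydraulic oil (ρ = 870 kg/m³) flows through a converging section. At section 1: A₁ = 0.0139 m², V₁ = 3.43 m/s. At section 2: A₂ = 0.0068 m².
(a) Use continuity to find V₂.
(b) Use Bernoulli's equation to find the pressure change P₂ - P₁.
(a) Continuity: A₁V₁=A₂V₂ -> V₂=A₁V₁/A₂=0.0139*3.43/0.0068=7.01 m/s
(b) Bernoulli: P₂-P₁=0.5*rho*(V₁^2-V₂^2)/1000=0.5*870*(3.43^2-7.01^2)/1000=-16.26 kPa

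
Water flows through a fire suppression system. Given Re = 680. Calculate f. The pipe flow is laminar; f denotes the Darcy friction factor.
Formula: f = \frac{64}{Re}
f = 64/680 = 0.09412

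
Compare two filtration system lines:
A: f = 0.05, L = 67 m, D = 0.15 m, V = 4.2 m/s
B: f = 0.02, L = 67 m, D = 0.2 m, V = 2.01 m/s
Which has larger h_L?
h_L(A) = 20.08 m, h_L(B) = 1.38 m. Answer: A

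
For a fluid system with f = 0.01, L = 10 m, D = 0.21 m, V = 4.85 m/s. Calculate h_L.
Formula: h_L = f \frac{L}{D} \frac{V^2}{2g}
h_L = 0.01·(10/0.21)·4.85²/(2·9.81) = 0.5709 m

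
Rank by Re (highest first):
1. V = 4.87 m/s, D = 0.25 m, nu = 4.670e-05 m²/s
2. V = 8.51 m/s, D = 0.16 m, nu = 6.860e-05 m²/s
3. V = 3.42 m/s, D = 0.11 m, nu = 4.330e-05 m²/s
Case 1: Re = 26071
Case 2: Re = 19848
Case 3: Re = 8688
Ranking (highest first): 1, 2, 3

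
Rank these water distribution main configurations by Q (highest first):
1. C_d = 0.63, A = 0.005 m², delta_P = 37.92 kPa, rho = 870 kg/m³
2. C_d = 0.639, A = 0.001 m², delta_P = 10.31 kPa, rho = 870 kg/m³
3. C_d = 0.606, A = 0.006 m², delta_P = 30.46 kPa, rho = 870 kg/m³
Case 1: Q = 29.41 L/s
Case 2: Q = 3.111 L/s
Case 3: Q = 30.43 L/s
Ranking (highest first): 3, 1, 2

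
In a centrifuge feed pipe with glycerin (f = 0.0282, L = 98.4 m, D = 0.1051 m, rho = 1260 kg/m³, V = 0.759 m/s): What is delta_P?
Formula: \Delta P = f \frac{L}{D} \frac{\rho V^2}{2}
delta_P = 0.0282·(98.4/0.1051)·0.5·1260·0.759²/1000 = 9.582 kPa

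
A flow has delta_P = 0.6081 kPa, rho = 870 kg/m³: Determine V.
Formula: V = \sqrt{\frac{2 \Delta P}{\rho}}
V = √(2·(0.6081·1000)/870) = 1.182 m/s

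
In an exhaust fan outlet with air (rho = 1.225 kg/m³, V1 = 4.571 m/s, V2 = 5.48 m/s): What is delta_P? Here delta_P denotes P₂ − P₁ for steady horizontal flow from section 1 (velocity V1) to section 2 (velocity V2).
Formula: \Delta P = \frac{1}{2} \rho (V_1^2 - V_2^2)
delta_P = 0.5·1.225·(4.571² − 5.48²)/1000 = -0.005596 kPa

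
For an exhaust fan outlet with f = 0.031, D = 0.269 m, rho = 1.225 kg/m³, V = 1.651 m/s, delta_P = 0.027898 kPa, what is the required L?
Formula: \Delta P = f \frac{L}{D} \frac{\rho V^2}{2}
Substituting knowns: 0.027898 = 0.031·(L/0.269)·0.5·1.225·1.651²/1000
Solving for L: L = (0.027898·1000)·0.269/(0.031·0.5·1.225·1.651²) = 145 m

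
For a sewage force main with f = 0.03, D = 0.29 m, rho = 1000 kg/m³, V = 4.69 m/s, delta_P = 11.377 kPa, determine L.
Formula: \Delta P = f \frac{L}{D} \frac{\rho V^2}{2}
Substituting knowns: 11.377 = 0.03·(L/0.29)·0.5·1000·4.69²/1000
Solving for L: L = (11.377·1000)·0.29/(0.03·0.5·1000·4.69²) = 10 m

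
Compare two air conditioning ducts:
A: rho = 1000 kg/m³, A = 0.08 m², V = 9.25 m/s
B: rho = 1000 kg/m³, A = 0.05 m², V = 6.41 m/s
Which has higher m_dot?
m_dot(A) = 740 kg/s, m_dot(B) = 320.5 kg/s. Answer: A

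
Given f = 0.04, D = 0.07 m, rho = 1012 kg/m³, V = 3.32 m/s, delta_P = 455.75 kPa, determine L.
Formula: \Delta P = f \frac{L}{D} \frac{\rho V^2}{2}
Substituting knowns: 455.75 = 0.04·(L/0.07)·0.5·1012·3.32²/1000
Solving for L: L = (455.75·1000)·0.07/(0.04·0.5·1012·3.32²) = 143 m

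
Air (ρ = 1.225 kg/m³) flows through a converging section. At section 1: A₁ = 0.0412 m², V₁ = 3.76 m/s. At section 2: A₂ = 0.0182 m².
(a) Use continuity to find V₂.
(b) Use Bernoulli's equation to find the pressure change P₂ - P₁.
(a) Continuity: A₁V₁=A₂V₂ -> V₂=A₁V₁/A₂=0.0412*3.76/0.0182=8.51 m/s
(b) Bernoulli: P₂-P₁=0.5*rho*(V₁^2-V₂^2)/1000=0.5*1.225*(3.76^2-8.51^2)/1000=-0.0357 kPa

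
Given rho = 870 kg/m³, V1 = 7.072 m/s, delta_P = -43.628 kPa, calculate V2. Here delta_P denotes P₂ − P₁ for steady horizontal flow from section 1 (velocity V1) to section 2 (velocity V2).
Formula: \Delta P = \frac{1}{2} \rho (V_1^2 - V_2^2)
Substituting knowns: -43.628 = 0.5·870·(7.072² − V2²)/1000
Solving for V2: V2 = √(7.072² − 2·(-43.628·1000)/870) = 12.26 m/s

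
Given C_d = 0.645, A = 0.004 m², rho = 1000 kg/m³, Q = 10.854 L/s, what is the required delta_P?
Formula: Q = C_d A \sqrt{\frac{2 \Delta P}{\rho}}
Substituting knowns: 10.854 = 0.645·0.004·√(2·(delta_P·1000)/1000)·1000
Solving for delta_P: delta_P = ((10.854/1000)/(0.645·0.004))²·1000/2/1000 = 8.849 kPa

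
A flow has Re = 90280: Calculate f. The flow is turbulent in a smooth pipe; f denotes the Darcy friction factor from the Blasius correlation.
Formula: f = \frac{0.316}{Re^{0.25}}
f = 0.316/90280^0.25 = 0.01823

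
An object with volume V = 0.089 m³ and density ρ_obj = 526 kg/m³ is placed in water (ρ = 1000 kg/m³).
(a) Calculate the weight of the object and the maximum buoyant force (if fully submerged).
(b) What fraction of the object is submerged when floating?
(a) W=rho_obj*g*V=526*9.81*0.089=459.2 N; F_B(max)=rho*g*V=1000*9.81*0.089=873.1 N
(b) Floating fraction=rho_obj/rho=526/1000=0.526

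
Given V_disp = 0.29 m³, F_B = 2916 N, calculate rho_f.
Formula: F_B = \rho_f g V_{disp}
Substituting knowns: 2916 = rho_f·9.81·0.29
Solving for rho_f: rho_f = 2916/(9.81·0.29) = 1025 kg/m³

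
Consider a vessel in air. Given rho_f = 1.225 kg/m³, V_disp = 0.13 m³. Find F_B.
Formula: F_B = \rho_f g V_{disp}
F_B = 1.225·9.81·0.13 = 1.562 N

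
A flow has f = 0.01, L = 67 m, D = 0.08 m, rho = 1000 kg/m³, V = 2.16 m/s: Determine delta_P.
Formula: \Delta P = f \frac{L}{D} \frac{\rho V^2}{2}
delta_P = 0.01·(67/0.08)·0.5·1000·2.16²/1000 = 19.54 kPa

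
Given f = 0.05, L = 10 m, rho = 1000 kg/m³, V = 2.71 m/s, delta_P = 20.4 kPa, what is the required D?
Formula: \Delta P = f \frac{L}{D} \frac{\rho V^2}{2}
Substituting knowns: 20.4 = 0.05·(10/D)·0.5·1000·2.71²/1000
Solving for D: D = 0.05·10·0.5·1000·2.71²/(20.4·1000) = 0.09 m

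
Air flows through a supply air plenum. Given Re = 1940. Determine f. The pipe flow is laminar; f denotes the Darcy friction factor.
Formula: f = \frac{64}{Re}
f = 64/1940 = 0.03299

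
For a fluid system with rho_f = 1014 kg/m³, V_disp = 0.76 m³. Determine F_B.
Formula: F_B = \rho_f g V_{disp}
F_B = 1014·9.81·0.76 = 7560 N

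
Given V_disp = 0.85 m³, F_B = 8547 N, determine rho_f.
Formula: F_B = \rho_f g V_{disp}
Substituting knowns: 8547 = rho_f·9.81·0.85
Solving for rho_f: rho_f = 8547/(9.81·0.85) = 1025 kg/m³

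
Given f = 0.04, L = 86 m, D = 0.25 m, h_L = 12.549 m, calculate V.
Formula: h_L = f \frac{L}{D} \frac{V^2}{2g}
Substituting knowns: 12.549 = 0.04·(86/0.25)·V²/(2·9.81)
Solving for V: V = √(12.549·2·9.81/(0.04·(86/0.25))) = 4.23 m/s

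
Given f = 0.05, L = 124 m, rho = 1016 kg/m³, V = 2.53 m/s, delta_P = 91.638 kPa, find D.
Formula: \Delta P = f \frac{L}{D} \frac{\rho V^2}{2}
Substituting knowns: 91.638 = 0.05·(124/D)·0.5·1016·2.53²/1000
Solving for D: D = 0.05·124·0.5·1016·2.53²/(91.638·1000) = 0.22 m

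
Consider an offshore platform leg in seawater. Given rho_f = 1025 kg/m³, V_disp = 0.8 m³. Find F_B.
Formula: F_B = \rho_f g V_{disp}
F_B = 1025·9.81·0.8 = 8044 N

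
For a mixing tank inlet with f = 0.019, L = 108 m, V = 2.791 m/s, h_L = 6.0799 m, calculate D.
Formula: h_L = f \frac{L}{D} \frac{V^2}{2g}
Substituting knowns: 6.0799 = 0.019·(108/D)·2.791²/(2·9.81)
Solving for D: D = 0.019·108·2.791²/(2·9.81·6.0799) = 0.134 m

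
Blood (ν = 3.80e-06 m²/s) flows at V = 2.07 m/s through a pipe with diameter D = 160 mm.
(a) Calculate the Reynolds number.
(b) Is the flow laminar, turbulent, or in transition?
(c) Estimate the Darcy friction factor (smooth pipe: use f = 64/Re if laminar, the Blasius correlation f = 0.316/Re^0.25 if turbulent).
(a) Re = V·D/ν = 2.07·0.16/3.80e-06 = 87158
(b) Flow regime: turbulent (Re > 4000)
(c) Friction factor: f = 0.316/Re^0.25 = 0.316/87158^0.25 = 0.01839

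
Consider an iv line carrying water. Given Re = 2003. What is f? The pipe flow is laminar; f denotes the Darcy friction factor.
Formula: f = \frac{64}{Re}
f = 64/2003 = 0.03195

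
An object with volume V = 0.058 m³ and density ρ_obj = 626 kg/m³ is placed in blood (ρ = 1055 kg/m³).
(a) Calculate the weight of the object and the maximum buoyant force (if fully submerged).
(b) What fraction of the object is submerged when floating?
(a) W=rho_obj*g*V=626*9.81*0.058=356.2 N; F_B(max)=rho*g*V=1055*9.81*0.058=600.3 N
(b) Floating fraction=rho_obj/rho=626/1055=0.593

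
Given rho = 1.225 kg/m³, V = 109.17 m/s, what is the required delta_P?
Formula: V = \sqrt{\frac{2 \Delta P}{\rho}}
Substituting knowns: 109.17 = √(2·(delta_P·1000)/1.225)
Solving for delta_P: delta_P = 109.17²·1.225/2/1000 = 7.3 kPa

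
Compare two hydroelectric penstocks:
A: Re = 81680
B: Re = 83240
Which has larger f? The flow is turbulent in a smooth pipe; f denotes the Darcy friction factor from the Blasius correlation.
f(A) = 0.01869, f(B) = 0.0186. Answer: A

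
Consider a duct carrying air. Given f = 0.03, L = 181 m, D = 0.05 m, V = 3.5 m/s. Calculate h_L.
Formula: h_L = f \frac{L}{D} \frac{V^2}{2g}
h_L = 0.03·(181/0.05)·3.5²/(2·9.81) = 67.81 m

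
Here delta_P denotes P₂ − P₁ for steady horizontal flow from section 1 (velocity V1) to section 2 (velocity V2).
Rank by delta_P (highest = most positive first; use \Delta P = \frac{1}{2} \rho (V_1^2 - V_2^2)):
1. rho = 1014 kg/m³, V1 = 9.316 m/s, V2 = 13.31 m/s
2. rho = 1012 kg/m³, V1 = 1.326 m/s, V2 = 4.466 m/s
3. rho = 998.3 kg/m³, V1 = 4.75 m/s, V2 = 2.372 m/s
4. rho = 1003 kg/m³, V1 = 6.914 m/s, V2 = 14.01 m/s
Case 1: delta_P = -45.82 kPa
Case 2: delta_P = -9.203 kPa
Case 3: delta_P = 8.454 kPa
Case 4: delta_P = -74.46 kPa
Ranking (highest first): 3, 2, 1, 4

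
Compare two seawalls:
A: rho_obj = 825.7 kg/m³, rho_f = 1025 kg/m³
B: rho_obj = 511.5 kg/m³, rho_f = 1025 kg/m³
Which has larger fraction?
fraction(A) = 0.8056, fraction(B) = 0.499. Answer: A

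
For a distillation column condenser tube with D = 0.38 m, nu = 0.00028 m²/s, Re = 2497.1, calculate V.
Formula: Re = \frac{V D}{\nu}
Substituting knowns: 2497.1 = V·0.38/0.00028
Solving for V: V = 2497.1·0.00028/0.38 = 1.84 m/s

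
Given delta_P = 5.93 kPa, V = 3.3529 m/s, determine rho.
Formula: V = \sqrt{\frac{2 \Delta P}{\rho}}
Substituting knowns: 3.3529 = √(2·(5.93·1000)/rho)
Solving for rho: rho = 2·(5.93·1000)/3.3529² = 1055 kg/m³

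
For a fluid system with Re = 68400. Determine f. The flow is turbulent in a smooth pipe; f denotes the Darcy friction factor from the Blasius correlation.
Formula: f = \frac{0.316}{Re^{0.25}}
f = 0.316/68400^0.25 = 0.01954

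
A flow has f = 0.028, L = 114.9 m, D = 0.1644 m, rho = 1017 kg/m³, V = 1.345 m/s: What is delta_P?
Formula: \Delta P = f \frac{L}{D} \frac{\rho V^2}{2}
delta_P = 0.028·(114.9/0.1644)·0.5·1017·1.345²/1000 = 18 kPa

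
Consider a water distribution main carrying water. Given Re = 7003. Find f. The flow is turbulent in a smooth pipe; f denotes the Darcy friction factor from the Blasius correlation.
Formula: f = \frac{0.316}{Re^{0.25}}
f = 0.316/7003^0.25 = 0.03454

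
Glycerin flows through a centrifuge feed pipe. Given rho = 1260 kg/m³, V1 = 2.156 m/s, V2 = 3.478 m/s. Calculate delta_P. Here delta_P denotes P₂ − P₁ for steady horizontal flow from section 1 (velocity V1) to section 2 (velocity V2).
Formula: \Delta P = \frac{1}{2} \rho (V_1^2 - V_2^2)
delta_P = 0.5·1260·(2.156² − 3.478²)/1000 = -4.692 kPa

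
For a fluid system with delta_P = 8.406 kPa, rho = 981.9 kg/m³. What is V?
Formula: V = \sqrt{\frac{2 \Delta P}{\rho}}
V = √(2·(8.406·1000)/981.9) = 4.138 m/s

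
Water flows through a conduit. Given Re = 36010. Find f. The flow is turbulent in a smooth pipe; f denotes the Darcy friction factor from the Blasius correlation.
Formula: f = \frac{0.316}{Re^{0.25}}
f = 0.316/36010^0.25 = 0.02294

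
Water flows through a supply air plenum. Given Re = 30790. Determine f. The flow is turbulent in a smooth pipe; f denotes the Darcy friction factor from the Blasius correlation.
Formula: f = \frac{0.316}{Re^{0.25}}
f = 0.316/30790^0.25 = 0.02386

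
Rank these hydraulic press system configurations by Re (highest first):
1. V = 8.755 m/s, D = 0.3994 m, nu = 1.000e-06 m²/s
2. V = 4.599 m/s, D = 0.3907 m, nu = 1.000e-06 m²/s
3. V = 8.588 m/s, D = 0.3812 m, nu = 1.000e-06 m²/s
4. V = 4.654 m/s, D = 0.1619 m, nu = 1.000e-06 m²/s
Case 1: Re = 3.497e+06
Case 2: Re = 1.797e+06
Case 3: Re = 3.274e+06
Case 4: Re = 753483
Ranking (highest first): 1, 3, 2, 4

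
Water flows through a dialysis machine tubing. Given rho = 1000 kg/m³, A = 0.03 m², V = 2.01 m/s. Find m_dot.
Formula: \dot{m} = \rho A V
m_dot = 1000·0.03·2.01 = 60.3 kg/s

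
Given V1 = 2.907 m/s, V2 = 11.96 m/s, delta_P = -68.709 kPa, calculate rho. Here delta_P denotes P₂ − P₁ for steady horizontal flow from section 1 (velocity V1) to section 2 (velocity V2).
Formula: \Delta P = \frac{1}{2} \rho (V_1^2 - V_2^2)
Substituting knowns: -68.709 = 0.5·rho·(2.907² − 11.96²)/1000
Solving for rho: rho = 2·(-68.709·1000)/(2.907² − 11.96²) = 1021 kg/m³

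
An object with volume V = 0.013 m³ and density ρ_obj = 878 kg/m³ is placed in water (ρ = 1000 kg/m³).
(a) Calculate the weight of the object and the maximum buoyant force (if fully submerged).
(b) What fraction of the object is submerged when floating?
(a) W=rho_obj*g*V=878*9.81*0.013=112.0 N; F_B(max)=rho*g*V=1000*9.81*0.013=127.5 N
(b) Floating fraction=rho_obj/rho=878/1000=0.878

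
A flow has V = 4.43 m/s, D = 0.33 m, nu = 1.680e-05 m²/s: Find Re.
Formula: Re = \frac{V D}{\nu}
Re = 4.43·0.33/1.680e-05 = 87018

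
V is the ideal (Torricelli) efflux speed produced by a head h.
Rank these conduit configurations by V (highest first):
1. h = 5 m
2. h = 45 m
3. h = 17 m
Case 1: V = 9.905 m/s
Case 2: V = 29.71 m/s
Case 3: V = 18.26 m/s
Ranking (highest first): 2, 3, 1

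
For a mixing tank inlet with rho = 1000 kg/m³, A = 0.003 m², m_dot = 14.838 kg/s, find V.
Formula: \dot{m} = \rho A V
Substituting knowns: 14.838 = 1000·0.003·V
Solving for V: V = 14.838/(1000·0.003) = 4.946 m/s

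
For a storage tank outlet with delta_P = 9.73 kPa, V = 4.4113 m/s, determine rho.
Formula: V = \sqrt{\frac{2 \Delta P}{\rho}}
Substituting knowns: 4.4113 = √(2·(9.73·1000)/rho)
Solving for rho: rho = 2·(9.73·1000)/4.4113² = 1000 kg/m³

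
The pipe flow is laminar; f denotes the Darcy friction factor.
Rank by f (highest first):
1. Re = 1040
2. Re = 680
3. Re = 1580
Case 1: f = 0.06154
Case 2: f = 0.09412
Case 3: f = 0.04051
Ranking (highest first): 2, 1, 3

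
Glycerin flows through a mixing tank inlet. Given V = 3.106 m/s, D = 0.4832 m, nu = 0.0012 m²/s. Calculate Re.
Formula: Re = \frac{V D}{\nu}
Re = 3.106·0.4832/0.0012 = 1251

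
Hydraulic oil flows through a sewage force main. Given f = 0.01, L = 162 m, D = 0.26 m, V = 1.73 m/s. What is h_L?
Formula: h_L = f \frac{L}{D} \frac{V^2}{2g}
h_L = 0.01·(162/0.26)·1.73²/(2·9.81) = 0.9505 m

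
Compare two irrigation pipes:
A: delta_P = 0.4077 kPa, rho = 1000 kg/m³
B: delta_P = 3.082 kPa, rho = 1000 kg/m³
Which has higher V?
V(A) = 0.903 m/s, V(B) = 2.483 m/s. Answer: B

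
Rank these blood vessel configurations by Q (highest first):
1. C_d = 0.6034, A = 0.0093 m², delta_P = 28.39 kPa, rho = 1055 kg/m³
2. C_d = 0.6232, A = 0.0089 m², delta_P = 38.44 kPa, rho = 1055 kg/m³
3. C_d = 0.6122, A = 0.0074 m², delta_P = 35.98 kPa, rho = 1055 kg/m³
Case 1: Q = 41.17 L/s
Case 2: Q = 47.35 L/s
Case 3: Q = 37.41 L/s
Ranking (highest first): 2, 1, 3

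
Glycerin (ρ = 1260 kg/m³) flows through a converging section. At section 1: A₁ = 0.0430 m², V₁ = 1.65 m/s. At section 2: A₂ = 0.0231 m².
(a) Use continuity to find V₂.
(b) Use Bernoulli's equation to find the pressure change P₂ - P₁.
(a) Continuity: A₁V₁=A₂V₂ -> V₂=A₁V₁/A₂=0.0430*1.65/0.0231=3.07 m/s
(b) Bernoulli: P₂-P₁=0.5*rho*(V₁^2-V₂^2)/1000=0.5*1260*(1.65^2-3.07^2)/1000=-4.223 kPa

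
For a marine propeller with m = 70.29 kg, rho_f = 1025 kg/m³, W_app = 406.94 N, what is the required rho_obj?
Formula: W_{app} = mg\left(1 - \frac{\rho_f}{\rho_{obj}}\right)
Substituting knowns: 406.94 = 70.29·9.81·(1 − 1025/rho_obj)
Solving for rho_obj: rho_obj = 1025/(1 − 406.94/(70.29·9.81)) = 2501 kg/m³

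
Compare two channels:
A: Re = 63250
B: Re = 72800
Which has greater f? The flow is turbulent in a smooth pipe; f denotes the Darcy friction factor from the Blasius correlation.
f(A) = 0.01993, f(B) = 0.01924. Answer: A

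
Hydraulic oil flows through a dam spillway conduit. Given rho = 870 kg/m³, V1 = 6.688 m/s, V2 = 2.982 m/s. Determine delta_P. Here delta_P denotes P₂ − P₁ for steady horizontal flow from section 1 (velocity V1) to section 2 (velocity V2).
Formula: \Delta P = \frac{1}{2} \rho (V_1^2 - V_2^2)
delta_P = 0.5·870·(6.688² − 2.982²)/1000 = 15.59 kPa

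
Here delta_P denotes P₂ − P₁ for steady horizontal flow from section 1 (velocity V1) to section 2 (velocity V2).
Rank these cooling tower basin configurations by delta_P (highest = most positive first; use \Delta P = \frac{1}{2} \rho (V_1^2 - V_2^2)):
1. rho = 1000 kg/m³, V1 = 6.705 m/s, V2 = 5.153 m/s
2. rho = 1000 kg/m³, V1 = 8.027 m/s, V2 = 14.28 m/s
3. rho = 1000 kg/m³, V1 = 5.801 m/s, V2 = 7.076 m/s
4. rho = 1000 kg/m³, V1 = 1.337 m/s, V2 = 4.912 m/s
Case 1: delta_P = 9.202 kPa
Case 2: delta_P = -69.74 kPa
Case 3: delta_P = -8.209 kPa
Case 4: delta_P = -11.17 kPa
Ranking (highest first): 1, 3, 4, 2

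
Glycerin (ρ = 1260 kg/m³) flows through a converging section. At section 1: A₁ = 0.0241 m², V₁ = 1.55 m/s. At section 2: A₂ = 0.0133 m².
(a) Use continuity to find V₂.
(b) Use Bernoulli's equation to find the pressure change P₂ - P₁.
(a) Continuity: A₁V₁=A₂V₂ -> V₂=A₁V₁/A₂=0.0241*1.55/0.0133=2.81 m/s
(b) Bernoulli: P₂-P₁=0.5*rho*(V₁^2-V₂^2)/1000=0.5*1260*(1.55^2-2.81^2)/1000=-3.461 kPa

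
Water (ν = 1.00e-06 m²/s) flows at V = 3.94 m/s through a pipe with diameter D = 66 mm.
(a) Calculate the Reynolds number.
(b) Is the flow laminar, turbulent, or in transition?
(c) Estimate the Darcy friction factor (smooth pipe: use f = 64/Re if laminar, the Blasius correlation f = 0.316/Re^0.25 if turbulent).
(a) Re = V·D/ν = 3.94·0.066/1.00e-06 = 260040
(b) Flow regime: turbulent (Re > 4000)
(c) Friction factor: f = 0.316/Re^0.25 = 0.316/260040^0.25 = 0.01399 (Blasius is strictly valid for Re ≲ 1e5; used here as the smooth-pipe estimate the problem specifies)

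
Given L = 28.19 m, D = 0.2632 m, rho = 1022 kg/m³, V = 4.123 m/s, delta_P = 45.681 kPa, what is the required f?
Formula: \Delta P = f \frac{L}{D} \frac{\rho V^2}{2}
Substituting knowns: 45.681 = f·(28.19/0.2632)·0.5·1022·4.123²/1000
Solving for f: f = (45.681·1000)/((28.19/0.2632)·0.5·1022·4.123²) = 0.0491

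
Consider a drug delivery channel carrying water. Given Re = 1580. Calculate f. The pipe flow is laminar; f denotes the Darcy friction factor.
Formula: f = \frac{64}{Re}
f = 64/1580 = 0.04051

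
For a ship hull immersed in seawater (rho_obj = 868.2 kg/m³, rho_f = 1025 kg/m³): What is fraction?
Formula: f_{sub} = \frac{\rho_{obj}}{\rho_f}
fraction = 868.2/1025 = 0.847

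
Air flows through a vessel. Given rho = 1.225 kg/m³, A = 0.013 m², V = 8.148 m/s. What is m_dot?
Formula: \dot{m} = \rho A V
m_dot = 1.225·0.013·8.148 = 0.1298 kg/s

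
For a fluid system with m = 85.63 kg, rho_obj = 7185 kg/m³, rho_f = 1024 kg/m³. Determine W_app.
Formula: W_{app} = mg\left(1 - \frac{\rho_f}{\rho_{obj}}\right)
W_app = 85.63·9.81·(1 − 1024/7185) = 720.3 N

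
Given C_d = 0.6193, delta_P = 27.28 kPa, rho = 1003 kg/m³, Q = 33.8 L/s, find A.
Formula: Q = C_d A \sqrt{\frac{2 \Delta P}{\rho}}
Substituting knowns: 33.8 = 0.6193·A·√(2·(27.28·1000)/1003)·1000
Solving for A: A = (33.8/1000)/(0.6193·√(2·(27.28·1000)/1003)) = 0.0074 m²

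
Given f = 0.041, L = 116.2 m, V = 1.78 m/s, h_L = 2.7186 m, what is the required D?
Formula: h_L = f \frac{L}{D} \frac{V^2}{2g}
Substituting knowns: 2.7186 = 0.041·(116.2/D)·1.78²/(2·9.81)
Solving for D: D = 0.041·116.2·1.78²/(2·9.81·2.7186) = 0.283 m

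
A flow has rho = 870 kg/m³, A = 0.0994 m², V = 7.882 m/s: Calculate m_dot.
Formula: \dot{m} = \rho A V
m_dot = 870·0.0994·7.882 = 681.6 kg/s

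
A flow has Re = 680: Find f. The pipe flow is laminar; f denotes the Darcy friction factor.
Formula: f = \frac{64}{Re}
f = 64/680 = 0.09412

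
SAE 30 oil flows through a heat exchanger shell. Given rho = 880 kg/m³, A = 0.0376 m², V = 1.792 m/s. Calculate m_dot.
Formula: \dot{m} = \rho A V
m_dot = 880·0.0376·1.792 = 59.29 kg/s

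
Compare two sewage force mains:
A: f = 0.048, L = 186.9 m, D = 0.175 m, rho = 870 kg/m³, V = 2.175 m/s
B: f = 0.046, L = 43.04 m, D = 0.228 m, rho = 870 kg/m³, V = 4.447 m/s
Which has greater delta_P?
delta_P(A) = 105.5 kPa, delta_P(B) = 74.7 kPa. Answer: A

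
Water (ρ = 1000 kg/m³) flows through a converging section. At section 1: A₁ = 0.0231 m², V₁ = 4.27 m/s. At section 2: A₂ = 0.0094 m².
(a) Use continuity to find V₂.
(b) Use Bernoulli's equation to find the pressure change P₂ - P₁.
(a) Continuity: A₁V₁=A₂V₂ -> V₂=A₁V₁/A₂=0.0231*4.27/0.0094=10.49 m/s
(b) Bernoulli: P₂-P₁=0.5*rho*(V₁^2-V₂^2)/1000=0.5*1000*(4.27^2-10.49^2)/1000=-45.9 kPa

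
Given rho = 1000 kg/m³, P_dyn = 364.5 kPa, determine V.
Formula: P_{dyn} = \frac{1}{2} \rho V^2
Substituting knowns: 364.5 = 0.5·1000·V²/1000
Solving for V: V = √(2·(364.5·1000)/1000) = 27 m/s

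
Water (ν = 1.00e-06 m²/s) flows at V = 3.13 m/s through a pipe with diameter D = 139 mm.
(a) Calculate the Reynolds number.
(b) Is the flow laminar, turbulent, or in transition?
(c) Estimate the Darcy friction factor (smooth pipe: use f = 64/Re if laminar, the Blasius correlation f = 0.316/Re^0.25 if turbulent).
(a) Re = V·D/ν = 3.13·0.139/1.00e-06 = 435070
(b) Flow regime: turbulent (Re > 4000)
(c) Friction factor: f = 0.316/Re^0.25 = 0.316/435070^0.25 = 0.0123 (Blasius is strictly valid for Re ≲ 1e5; used here as the smooth-pipe estimate the problem specifies)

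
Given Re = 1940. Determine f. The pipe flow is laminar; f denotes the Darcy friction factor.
Formula: f = \frac{64}{Re}
f = 64/1940 = 0.03299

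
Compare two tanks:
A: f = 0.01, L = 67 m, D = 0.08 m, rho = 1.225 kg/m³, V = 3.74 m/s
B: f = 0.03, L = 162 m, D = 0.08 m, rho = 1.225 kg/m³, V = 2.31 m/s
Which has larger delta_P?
delta_P(A) = 0.07175 kPa, delta_P(B) = 0.1986 kPa. Answer: B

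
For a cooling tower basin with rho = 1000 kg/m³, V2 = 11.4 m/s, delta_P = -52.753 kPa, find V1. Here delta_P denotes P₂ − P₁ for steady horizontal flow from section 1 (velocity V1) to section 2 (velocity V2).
Formula: \Delta P = \frac{1}{2} \rho (V_1^2 - V_2^2)
Substituting knowns: -52.753 = 0.5·1000·(V1² − 11.4²)/1000
Solving for V1: V1 = √(11.4² + 2·(-52.753·1000)/1000) = 4.945 m/s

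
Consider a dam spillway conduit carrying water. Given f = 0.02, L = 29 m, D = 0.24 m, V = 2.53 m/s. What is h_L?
Formula: h_L = f \frac{L}{D} \frac{V^2}{2g}
h_L = 0.02·(29/0.24)·2.53²/(2·9.81) = 0.7884 m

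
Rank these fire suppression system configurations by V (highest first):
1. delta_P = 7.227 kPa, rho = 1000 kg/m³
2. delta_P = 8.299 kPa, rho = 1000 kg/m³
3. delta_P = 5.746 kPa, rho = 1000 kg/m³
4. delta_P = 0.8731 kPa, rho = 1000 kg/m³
Case 1: V = 3.802 m/s
Case 2: V = 4.074 m/s
Case 3: V = 3.39 m/s
Case 4: V = 1.321 m/s
Ranking (highest first): 2, 1, 3, 4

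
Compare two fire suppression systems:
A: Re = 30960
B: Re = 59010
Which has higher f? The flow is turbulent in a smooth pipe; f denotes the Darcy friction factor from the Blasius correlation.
f(A) = 0.02382, f(B) = 0.02027. Answer: A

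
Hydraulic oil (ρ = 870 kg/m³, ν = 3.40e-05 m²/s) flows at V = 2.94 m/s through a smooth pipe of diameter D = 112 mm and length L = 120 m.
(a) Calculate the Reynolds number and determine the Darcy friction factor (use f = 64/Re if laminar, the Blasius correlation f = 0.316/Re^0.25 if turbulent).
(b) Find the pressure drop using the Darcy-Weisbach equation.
(a) Re = V·D/ν = 2.94·0.112/3.40e-05 = 9684.7 → turbulent (Re > 4000); f = 0.316/Re^0.25 = 0.316/9684.7^0.25 = 0.031854
(b) Darcy-Weisbach: ΔP = f·(L/D)·½ρV²/1000 = 0.031854·(120/0.112)·½·870·2.94²/1000 = 128.3 kPa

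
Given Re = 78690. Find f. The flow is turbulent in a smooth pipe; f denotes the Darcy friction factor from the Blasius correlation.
Formula: f = \frac{0.316}{Re^{0.25}}
f = 0.316/78690^0.25 = 0.01887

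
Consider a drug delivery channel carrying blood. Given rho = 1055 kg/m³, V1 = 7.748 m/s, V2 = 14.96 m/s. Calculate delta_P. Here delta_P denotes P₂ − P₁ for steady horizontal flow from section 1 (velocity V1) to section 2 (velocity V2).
Formula: \Delta P = \frac{1}{2} \rho (V_1^2 - V_2^2)
delta_P = 0.5·1055·(7.748² − 14.96²)/1000 = -86.39 kPa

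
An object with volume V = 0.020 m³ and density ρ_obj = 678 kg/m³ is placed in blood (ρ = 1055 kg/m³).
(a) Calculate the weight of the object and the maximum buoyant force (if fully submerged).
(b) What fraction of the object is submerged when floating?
(a) W=rho_obj*g*V=678*9.81*0.020=133.0 N; F_B(max)=rho*g*V=1055*9.81*0.020=207.0 N
(b) Floating fraction=rho_obj/rho=678/1055=0.643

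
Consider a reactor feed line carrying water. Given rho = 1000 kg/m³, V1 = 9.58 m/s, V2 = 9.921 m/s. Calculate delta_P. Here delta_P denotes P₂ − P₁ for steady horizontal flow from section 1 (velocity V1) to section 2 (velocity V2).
Formula: \Delta P = \frac{1}{2} \rho (V_1^2 - V_2^2)
delta_P = 0.5·1000·(9.58² − 9.921²)/1000 = -3.325 kPa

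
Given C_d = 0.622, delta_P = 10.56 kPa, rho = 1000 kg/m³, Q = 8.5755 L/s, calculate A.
Formula: Q = C_d A \sqrt{\frac{2 \Delta P}{\rho}}
Substituting knowns: 8.5755 = 0.622·A·√(2·(10.56·1000)/1000)·1000
Solving for A: A = (8.5755/1000)/(0.622·√(2·(10.56·1000)/1000)) = 0.003 m²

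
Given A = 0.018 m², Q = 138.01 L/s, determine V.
Formula: Q = A V
Substituting knowns: 138.01 = 0.018·V·1000
Solving for V: V = (138.01/1000)/0.018 = 7.667 m/s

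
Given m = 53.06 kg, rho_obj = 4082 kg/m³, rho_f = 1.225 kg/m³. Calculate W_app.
Formula: W_{app} = mg\left(1 - \frac{\rho_f}{\rho_{obj}}\right)
W_app = 53.06·9.81·(1 − 1.225/4082) = 520.4 N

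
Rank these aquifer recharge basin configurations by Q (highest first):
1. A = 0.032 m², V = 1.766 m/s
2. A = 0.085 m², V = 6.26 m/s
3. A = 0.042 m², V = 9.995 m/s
Case 1: Q = 56.51 L/s
Case 2: Q = 532.1 L/s
Case 3: Q = 419.8 L/s
Ranking (highest first): 2, 3, 1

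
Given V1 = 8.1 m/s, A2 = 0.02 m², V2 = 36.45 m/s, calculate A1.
Formula: V_2 = \frac{A_1 V_1}{A_2}
Substituting knowns: 36.45 = A1·8.1/0.02
Solving for A1: A1 = 36.45·0.02/8.1 = 0.09 m²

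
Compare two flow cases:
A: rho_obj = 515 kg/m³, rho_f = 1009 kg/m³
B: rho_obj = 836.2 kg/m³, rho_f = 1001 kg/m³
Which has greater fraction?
fraction(A) = 0.5104, fraction(B) = 0.8354. Answer: B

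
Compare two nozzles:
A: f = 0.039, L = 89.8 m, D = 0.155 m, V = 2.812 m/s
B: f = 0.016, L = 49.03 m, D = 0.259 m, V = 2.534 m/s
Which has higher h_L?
h_L(A) = 9.106 m, h_L(B) = 0.9913 m. Answer: A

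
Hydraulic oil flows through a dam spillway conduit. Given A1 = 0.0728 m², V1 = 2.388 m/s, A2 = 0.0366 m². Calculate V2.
Formula: V_2 = \frac{A_1 V_1}{A_2}
V2 = 0.0728·2.388/0.0366 = 4.75 m/s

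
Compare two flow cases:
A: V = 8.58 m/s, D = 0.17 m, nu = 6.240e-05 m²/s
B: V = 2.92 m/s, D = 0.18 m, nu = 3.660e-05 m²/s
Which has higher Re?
Re(A) = 23375, Re(B) = 14361. Answer: A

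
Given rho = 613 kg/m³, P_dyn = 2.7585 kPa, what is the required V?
Formula: P_{dyn} = \frac{1}{2} \rho V^2
Substituting knowns: 2.7585 = 0.5·613·V²/1000
Solving for V: V = √(2·(2.7585·1000)/613) = 3 m/s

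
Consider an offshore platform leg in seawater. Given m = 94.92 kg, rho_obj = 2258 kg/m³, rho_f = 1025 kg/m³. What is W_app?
Formula: W_{app} = mg\left(1 - \frac{\rho_f}{\rho_{obj}}\right)
W_app = 94.92·9.81·(1 − 1025/2258) = 508.5 N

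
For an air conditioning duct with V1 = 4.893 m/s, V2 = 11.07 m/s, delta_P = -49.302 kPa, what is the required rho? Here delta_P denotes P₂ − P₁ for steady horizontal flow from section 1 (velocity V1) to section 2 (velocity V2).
Formula: \Delta P = \frac{1}{2} \rho (V_1^2 - V_2^2)
Substituting knowns: -49.302 = 0.5·rho·(4.893² − 11.07²)/1000
Solving for rho: rho = 2·(-49.302·1000)/(4.893² − 11.07²) = 1000 kg/m³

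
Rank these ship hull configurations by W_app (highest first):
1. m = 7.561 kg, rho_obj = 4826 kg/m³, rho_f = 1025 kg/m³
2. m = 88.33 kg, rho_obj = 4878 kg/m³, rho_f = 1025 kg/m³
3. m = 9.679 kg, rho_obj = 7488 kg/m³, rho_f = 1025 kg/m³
Case 1: W_app = 58.42 N
Case 2: W_app = 684.4 N
Case 3: W_app = 81.95 N
Ranking (highest first): 2, 3, 1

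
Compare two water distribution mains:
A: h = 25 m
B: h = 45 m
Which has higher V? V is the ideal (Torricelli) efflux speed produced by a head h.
V(A) = 22.15 m/s, V(B) = 29.71 m/s. Answer: B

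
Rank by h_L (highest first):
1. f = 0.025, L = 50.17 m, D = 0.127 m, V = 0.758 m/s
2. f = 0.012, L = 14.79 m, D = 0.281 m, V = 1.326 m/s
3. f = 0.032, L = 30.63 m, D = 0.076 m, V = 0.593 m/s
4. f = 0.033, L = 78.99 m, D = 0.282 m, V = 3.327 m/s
Case 1: h_L = 0.2892 m
Case 2: h_L = 0.0566 m
Case 3: h_L = 0.2311 m
Case 4: h_L = 5.215 m
Ranking (highest first): 4, 1, 3, 2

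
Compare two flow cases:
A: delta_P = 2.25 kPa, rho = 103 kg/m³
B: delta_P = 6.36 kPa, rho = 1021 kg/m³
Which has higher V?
V(A) = 6.61 m/s, V(B) = 3.53 m/s. Answer: A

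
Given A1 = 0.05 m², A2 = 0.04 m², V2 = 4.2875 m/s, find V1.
Formula: V_2 = \frac{A_1 V_1}{A_2}
Substituting knowns: 4.2875 = 0.05·V1/0.04
Solving for V1: V1 = 4.2875·0.04/0.05 = 3.43 m/s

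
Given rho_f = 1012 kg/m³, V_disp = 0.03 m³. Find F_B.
Formula: F_B = \rho_f g V_{disp}
F_B = 1012·9.81·0.03 = 297.8 N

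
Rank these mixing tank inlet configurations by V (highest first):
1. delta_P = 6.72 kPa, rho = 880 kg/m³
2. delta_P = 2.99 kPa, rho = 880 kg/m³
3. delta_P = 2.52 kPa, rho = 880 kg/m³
Case 1: V = 3.908 m/s
Case 2: V = 2.607 m/s
Case 3: V = 2.393 m/s
Ranking (highest first): 1, 2, 3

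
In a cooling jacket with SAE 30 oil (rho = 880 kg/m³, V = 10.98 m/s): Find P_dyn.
Formula: P_{dyn} = \frac{1}{2} \rho V^2
P_dyn = 0.5·880·10.98²/1000 = 53.05 kPa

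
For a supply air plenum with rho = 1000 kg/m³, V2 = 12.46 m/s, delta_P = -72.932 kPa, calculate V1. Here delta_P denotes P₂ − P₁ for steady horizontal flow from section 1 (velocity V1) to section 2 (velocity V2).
Formula: \Delta P = \frac{1}{2} \rho (V_1^2 - V_2^2)
Substituting knowns: -72.932 = 0.5·1000·(V1² − 12.46²)/1000
Solving for V1: V1 = √(12.46² + 2·(-72.932·1000)/1000) = 3.064 m/s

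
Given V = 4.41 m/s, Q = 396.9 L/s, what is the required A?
Formula: Q = A V
Substituting knowns: 396.9 = A·4.41·1000
Solving for A: A = (396.9/1000)/4.41 = 0.09 m²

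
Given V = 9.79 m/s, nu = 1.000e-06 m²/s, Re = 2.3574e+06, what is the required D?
Formula: Re = \frac{V D}{\nu}
Substituting knowns: 2.3574e+06 = 9.79·D/1.000e-06
Solving for D: D = 2.3574e+06·1.000e-06/9.79 = 0.2408 m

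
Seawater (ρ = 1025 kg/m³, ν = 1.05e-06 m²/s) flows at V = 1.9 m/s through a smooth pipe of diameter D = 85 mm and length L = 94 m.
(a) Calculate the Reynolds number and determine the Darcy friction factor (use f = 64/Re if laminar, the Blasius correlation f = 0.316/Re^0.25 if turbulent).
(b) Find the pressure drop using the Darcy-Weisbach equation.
(a) Re = V·D/ν = 1.9·0.085/1.05e-06 = 153810 → turbulent (Re > 4000); f = 0.316/Re^0.25 = 0.316/153810^0.25 = 0.015957 (Blasius is strictly valid for Re ≲ 1e5; used here as the smooth-pipe estimate the problem specifies)
(b) Darcy-Weisbach: ΔP = f·(L/D)·½ρV²/1000 = 0.015957·(94/0.085)·½·1025·1.9²/1000 = 32.65 kPa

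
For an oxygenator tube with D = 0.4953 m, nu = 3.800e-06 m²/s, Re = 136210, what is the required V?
Formula: Re = \frac{V D}{\nu}
Substituting knowns: 136210 = V·0.4953/3.800e-06
Solving for V: V = 136210·3.800e-06/0.4953 = 1.045 m/s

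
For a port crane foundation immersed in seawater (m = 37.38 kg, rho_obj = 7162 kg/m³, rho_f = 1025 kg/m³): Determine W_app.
Formula: W_{app} = mg\left(1 - \frac{\rho_f}{\rho_{obj}}\right)
W_app = 37.38·9.81·(1 − 1025/7162) = 314.2 N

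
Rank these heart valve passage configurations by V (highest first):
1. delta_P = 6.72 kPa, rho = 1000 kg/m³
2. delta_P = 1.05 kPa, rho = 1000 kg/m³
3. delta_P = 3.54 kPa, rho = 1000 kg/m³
Case 1: V = 3.666 m/s
Case 2: V = 1.449 m/s
Case 3: V = 2.661 m/s
Ranking (highest first): 1, 3, 2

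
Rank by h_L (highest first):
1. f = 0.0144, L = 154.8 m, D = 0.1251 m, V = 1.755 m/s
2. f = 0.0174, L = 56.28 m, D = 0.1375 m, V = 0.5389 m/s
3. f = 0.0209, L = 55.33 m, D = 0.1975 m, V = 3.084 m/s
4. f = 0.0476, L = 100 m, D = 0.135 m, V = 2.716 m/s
Case 1: h_L = 2.797 m
Case 2: h_L = 0.1054 m
Case 3: h_L = 2.838 m
Case 4: h_L = 13.26 m
Ranking (highest first): 4, 3, 1, 2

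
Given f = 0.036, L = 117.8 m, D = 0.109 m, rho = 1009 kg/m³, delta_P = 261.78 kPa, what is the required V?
Formula: \Delta P = f \frac{L}{D} \frac{\rho V^2}{2}
Substituting knowns: 261.78 = 0.036·(117.8/0.109)·0.5·1009·V²/1000
Solving for V: V = √((261.78·1000)/(0.036·(117.8/0.109)·0.5·1009)) = 3.652 m/s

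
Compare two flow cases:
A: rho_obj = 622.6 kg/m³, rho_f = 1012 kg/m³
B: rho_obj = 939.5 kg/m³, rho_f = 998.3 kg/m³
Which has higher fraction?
fraction(A) = 0.6152, fraction(B) = 0.9411. Answer: B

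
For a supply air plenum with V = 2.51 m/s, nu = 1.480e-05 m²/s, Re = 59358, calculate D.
Formula: Re = \frac{V D}{\nu}
Substituting knowns: 59358 = 2.51·D/1.480e-05
Solving for D: D = 59358·1.480e-05/2.51 = 0.35 m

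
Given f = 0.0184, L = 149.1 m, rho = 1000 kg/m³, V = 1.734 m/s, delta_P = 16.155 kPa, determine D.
Formula: \Delta P = f \frac{L}{D} \frac{\rho V^2}{2}
Substituting knowns: 16.155 = 0.0184·(149.1/D)·0.5·1000·1.734²/1000
Solving for D: D = 0.0184·149.1·0.5·1000·1.734²/(16.155·1000) = 0.2553 m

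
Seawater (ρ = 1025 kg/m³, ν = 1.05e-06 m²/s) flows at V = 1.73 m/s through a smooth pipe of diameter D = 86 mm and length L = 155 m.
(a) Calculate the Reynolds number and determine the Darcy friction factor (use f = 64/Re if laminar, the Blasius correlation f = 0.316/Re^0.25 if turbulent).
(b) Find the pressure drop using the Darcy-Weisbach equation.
(a) Re = V·D/ν = 1.73·0.086/1.05e-06 = 141700 → turbulent (Re > 4000); f = 0.316/Re^0.25 = 0.316/141700^0.25 = 0.016287 (Blasius is strictly valid for Re ≲ 1e5; used here as the smooth-pipe estimate the problem specifies)
(b) Darcy-Weisbach: ΔP = f·(L/D)·½ρV²/1000 = 0.016287·(155/0.086)·½·1025·1.73²/1000 = 45.03 kPa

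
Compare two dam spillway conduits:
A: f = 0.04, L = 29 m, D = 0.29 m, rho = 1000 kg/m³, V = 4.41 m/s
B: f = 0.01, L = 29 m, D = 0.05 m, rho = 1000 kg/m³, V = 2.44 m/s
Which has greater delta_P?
delta_P(A) = 38.9 kPa, delta_P(B) = 17.27 kPa. Answer: A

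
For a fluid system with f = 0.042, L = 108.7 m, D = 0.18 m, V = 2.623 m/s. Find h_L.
Formula: h_L = f \frac{L}{D} \frac{V^2}{2g}
h_L = 0.042·(108.7/0.18)·2.623²/(2·9.81) = 8.894 m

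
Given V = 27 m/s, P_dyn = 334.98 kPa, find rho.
Formula: P_{dyn} = \frac{1}{2} \rho V^2
Substituting knowns: 334.98 = 0.5·rho·27²/1000
Solving for rho: rho = 2·(334.98·1000)/27² = 919 kg/m³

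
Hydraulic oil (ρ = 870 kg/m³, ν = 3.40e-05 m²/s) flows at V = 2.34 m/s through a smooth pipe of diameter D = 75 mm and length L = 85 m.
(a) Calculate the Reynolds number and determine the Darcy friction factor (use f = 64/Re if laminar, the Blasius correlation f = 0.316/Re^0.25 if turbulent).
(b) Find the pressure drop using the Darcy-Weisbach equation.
(a) Re = V·D/ν = 2.34·0.075/3.40e-05 = 5161.8 → turbulent (Re > 4000); f = 0.316/Re^0.25 = 0.316/5161.8^0.25 = 0.037281
(b) Darcy-Weisbach: ΔP = f·(L/D)·½ρV²/1000 = 0.037281·(85/0.075)·½·870·2.34²/1000 = 100.6 kPa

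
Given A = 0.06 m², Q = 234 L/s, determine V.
Formula: Q = A V
Substituting knowns: 234 = 0.06·V·1000
Solving for V: V = (234/1000)/0.06 = 3.9 m/s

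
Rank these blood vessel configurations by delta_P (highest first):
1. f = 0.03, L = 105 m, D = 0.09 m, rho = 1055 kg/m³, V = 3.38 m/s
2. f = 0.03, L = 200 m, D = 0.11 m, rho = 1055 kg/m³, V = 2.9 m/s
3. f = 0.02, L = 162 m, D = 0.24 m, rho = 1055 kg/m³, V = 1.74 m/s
Case 1: delta_P = 210.9 kPa
Case 2: delta_P = 242 kPa
Case 3: delta_P = 21.56 kPa
Ranking (highest first): 2, 1, 3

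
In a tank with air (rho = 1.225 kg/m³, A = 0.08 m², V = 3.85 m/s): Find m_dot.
Formula: \dot{m} = \rho A V
m_dot = 1.225·0.08·3.85 = 0.3773 kg/s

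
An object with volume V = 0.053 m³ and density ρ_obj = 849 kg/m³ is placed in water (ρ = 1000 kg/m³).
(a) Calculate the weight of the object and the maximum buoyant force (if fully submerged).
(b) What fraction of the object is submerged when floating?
(a) W=rho_obj*g*V=849*9.81*0.053=441.4 N; F_B(max)=rho*g*V=1000*9.81*0.053=519.9 N
(b) Floating fraction=rho_obj/rho=849/1000=0.849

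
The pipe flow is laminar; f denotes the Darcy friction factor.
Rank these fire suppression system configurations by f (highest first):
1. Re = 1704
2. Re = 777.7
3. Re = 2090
Case 1: f = 0.03756
Case 2: f = 0.08229
Case 3: f = 0.03062
Ranking (highest first): 2, 1, 3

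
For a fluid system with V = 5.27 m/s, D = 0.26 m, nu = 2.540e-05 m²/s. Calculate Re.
Formula: Re = \frac{V D}{\nu}
Re = 5.27·0.26/2.540e-05 = 53945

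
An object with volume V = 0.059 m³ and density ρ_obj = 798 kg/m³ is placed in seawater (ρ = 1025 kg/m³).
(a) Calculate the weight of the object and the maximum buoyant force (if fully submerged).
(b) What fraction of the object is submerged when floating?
(a) W=rho_obj*g*V=798*9.81*0.059=461.9 N; F_B(max)=rho*g*V=1025*9.81*0.059=593.3 N
(b) Floating fraction=rho_obj/rho=798/1025=0.779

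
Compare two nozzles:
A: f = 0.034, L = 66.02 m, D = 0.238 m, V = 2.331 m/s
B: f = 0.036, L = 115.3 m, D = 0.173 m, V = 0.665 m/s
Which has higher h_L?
h_L(A) = 2.612 m, h_L(B) = 0.5408 m. Answer: A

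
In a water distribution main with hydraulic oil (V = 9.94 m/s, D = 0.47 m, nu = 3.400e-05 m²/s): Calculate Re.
Formula: Re = \frac{V D}{\nu}
Re = 9.94·0.47/3.400e-05 = 137406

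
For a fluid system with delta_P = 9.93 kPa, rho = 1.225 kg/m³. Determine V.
Formula: V = \sqrt{\frac{2 \Delta P}{\rho}}
V = √(2·(9.93·1000)/1.225) = 127.3 m/s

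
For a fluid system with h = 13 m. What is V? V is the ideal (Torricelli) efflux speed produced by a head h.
Formula: V = \sqrt{2 g h}
V = √(2·9.81·13) = 15.97 m/s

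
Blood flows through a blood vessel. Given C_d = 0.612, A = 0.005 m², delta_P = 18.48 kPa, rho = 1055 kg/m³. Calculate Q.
Formula: Q = C_d A \sqrt{\frac{2 \Delta P}{\rho}}
Q = 0.612·0.005·√(2·(18.48·1000)/1055)·1000 = 18.11 L/s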